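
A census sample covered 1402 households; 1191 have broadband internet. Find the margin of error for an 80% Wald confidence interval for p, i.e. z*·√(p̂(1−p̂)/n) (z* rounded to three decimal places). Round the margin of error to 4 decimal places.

p̂ = 1191/1402 = 0.84950.
Standard error of p̂: √(0.127849/1402) = √0.000091191 = 0.009549.
For 80% confidence, z* = 1.282.
ME = 1.282·0.009549 = 0.0122.

ME = 0.0122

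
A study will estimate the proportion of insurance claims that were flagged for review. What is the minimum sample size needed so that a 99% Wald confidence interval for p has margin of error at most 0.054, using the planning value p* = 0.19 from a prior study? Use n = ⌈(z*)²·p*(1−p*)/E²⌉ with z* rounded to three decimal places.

n = 351

For 99% confidence, z* = 2.576.
p*(1−p*) = 0.1539.
(z*)²·p*(1−p*)/E² = 6.635776·0.1539/0.002916 = 350.222.
⌈350.222⌉ = 351.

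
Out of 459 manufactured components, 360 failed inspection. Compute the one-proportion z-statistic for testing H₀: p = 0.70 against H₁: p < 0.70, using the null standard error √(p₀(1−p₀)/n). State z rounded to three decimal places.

Sample proportion p̂ = 360/459 = 0.78431.
Null standard error: √(0.70·0.30/459) = √0.000457516 = 0.021390.
z = (0.78431 − 0.70)/0.021390 = 0.08431/0.021390 = 3.942.

z = 3.942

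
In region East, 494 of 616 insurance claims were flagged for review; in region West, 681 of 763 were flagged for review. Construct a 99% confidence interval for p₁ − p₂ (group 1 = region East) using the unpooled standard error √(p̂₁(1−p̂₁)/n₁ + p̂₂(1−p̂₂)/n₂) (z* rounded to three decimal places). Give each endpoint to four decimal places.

(-0.1410, -0.0401)

p̂₁ = 494/616 = 0.80195, p̂₂ = 681/763 = 0.89253; p̂₁ − p̂₂ = -0.09058.
Unpooled SE = √(p̂₁(1−p̂₁)/n₁ + p̂₂(1−p̂₂)/n₂) = √(0.000257837 + 0.000125715) = 0.019584.
For 99% confidence, z* = 2.576. Margin of error = 0.05045.
Interval: -0.09058 ± 0.05045 → (-0.1410, -0.0401).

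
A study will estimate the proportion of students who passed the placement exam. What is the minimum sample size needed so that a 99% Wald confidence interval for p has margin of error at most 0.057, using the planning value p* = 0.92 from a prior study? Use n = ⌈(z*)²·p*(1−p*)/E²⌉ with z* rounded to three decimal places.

For 99% confidence, z* = 2.576.
p*(1−p*) = 0.0736.
Required n before rounding: 6.635776 × 0.0736 / 0.057² = 150.321.
Rounding up, n = 151.

n = 151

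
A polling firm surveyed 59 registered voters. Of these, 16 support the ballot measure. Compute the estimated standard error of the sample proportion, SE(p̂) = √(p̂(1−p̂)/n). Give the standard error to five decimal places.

With x = 16 successes in n = 59, p̂ = 0.27119.
p̂(1−p̂) = 0.197646.
Dividing by n and taking the root: √0.003349932 = 0.05788.

SE = 0.05788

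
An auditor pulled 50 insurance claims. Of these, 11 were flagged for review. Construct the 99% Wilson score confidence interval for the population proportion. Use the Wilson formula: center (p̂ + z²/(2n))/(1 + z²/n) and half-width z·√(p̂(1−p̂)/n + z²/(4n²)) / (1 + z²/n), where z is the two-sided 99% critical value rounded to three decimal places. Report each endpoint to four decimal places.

(0.1073, 0.3983)

Here p̂ = 11/50 = 0.22000 and z = 2.576 (z² = 6.635776).
Denominator 1 + z²/n = 1 + 6.635776/50 = 1.132716.
Center = (0.22000 + 0.066358)/1.132716 = 0.25281.
Radicand: p̂(1−p̂)/n + z²/(4n²) = 0.003432000 + 0.000663578 = 0.004095578.
Half-width = z·√(radicand)/denom = 2.576·0.063997/1.132716 = 0.14554.
Interval: 0.25281 ± 0.14554 → (0.1073, 0.3983).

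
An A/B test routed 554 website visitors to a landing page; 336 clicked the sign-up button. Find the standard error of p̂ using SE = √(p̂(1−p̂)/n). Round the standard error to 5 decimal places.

SE = 0.02076

The sample proportion is 336/554 = 0.60650.
p̂(1−p̂) = 0.60650·0.39350 = 0.238658.
Dividing by n and taking the root: √0.000430791 = 0.02076.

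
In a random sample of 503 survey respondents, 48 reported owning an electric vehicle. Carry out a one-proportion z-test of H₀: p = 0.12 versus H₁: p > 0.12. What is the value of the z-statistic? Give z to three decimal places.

z = -1.696

p̂ = 48/503 = 0.09543.
Null standard error: √(0.12·0.88/503) = √0.000209940 = 0.014489.
z = (0.09543 − 0.12)/0.014489 = -0.02457/0.014489 = -1.696.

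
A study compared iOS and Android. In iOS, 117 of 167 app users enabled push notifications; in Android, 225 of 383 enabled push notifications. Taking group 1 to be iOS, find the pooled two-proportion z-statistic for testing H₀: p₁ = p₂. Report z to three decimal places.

z = 2.516

p̂₁ = 117/167 = 0.70060, p̂₂ = 225/383 = 0.58747.
Pooled p̂ = (117+225)/(167+383) = 342/550 = 0.62182.
SE = √[p̂(1−p̂)(1/n₁+1/n₂)] = √[0.62182·0.37818·(1/167+1/383)] ≈ 0.044968.
z = (p̂₁ − p̂₂)/SE = (0.70060 − 0.58747)/0.044968 = 0.11313/0.044968 = 2.516.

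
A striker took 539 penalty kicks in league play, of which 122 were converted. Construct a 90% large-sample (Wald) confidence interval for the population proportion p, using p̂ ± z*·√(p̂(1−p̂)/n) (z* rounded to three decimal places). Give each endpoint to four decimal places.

Sample proportion p̂ = 122/539 = 0.22635.
SE = √(p̂(1−p̂)/n) = √(0.175113/539) = 0.018025.
z* = 1.645 at the 90% level.
Margin = 1.645·0.018025 = 0.02965.
Interval: 0.22635 ± 0.02965 → (0.1967, 0.2560).

(0.1967, 0.2560)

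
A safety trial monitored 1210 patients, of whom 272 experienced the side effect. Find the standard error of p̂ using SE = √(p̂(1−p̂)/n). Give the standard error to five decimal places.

p̂ = 272/1210 = 0.22479.
p̂(1−p̂) = 0.22479·0.77521 = 0.174259.
SE = √(0.174259/1210) = 0.01200.

SE = 0.01200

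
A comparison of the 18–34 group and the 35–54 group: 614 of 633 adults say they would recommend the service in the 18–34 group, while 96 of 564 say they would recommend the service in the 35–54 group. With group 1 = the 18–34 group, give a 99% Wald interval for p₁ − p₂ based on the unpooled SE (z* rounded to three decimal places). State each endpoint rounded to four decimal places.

p̂₁ = 614/633 = 0.96998, p̂₂ = 96/564 = 0.17021; p̂₁ − p̂₂ = 0.79977.
Unpooled SE = √(p̂₁(1−p̂₁)/n₁ + p̂₂(1−p̂₂)/n₂) = √(0.000045995 + 0.000250426) = 0.017217.
For 99% confidence, z* = 2.576. Margin = 2.576·0.017217 = 0.04435.
CI: 0.79977 ± 0.04435 = (0.7554, 0.8441).

(0.7554, 0.8441)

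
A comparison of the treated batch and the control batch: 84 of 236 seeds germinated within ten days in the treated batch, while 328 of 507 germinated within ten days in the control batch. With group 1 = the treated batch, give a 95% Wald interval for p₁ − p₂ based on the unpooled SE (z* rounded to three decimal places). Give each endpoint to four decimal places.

(-0.3649, -0.2171)

p̂₁ = 84/236 = 0.35593, p̂₂ = 328/507 = 0.64694; p̂₁ − p̂₂ = -0.29101.
Unpooled SE = √(p̂₁(1−p̂₁)/n₁ + p̂₂(1−p̂₂)/n₂) = √(0.000971375 + 0.000450509) = 0.037708.
z* = 1.960 at the 95% level. Margin = 1.960·0.037708 = 0.07391.
Interval: -0.29101 ± 0.07391 → (-0.3649, -0.2171).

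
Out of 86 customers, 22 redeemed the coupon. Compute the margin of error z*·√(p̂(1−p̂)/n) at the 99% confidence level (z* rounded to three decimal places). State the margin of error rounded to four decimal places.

Sample proportion p̂ = 22/86 = 0.25581.
Standard error of p̂: √(0.190373/86) = √0.002213642 = 0.047049.
The 99% critical value is z* = 2.576.
So ME = 0.1212.

ME = 0.1212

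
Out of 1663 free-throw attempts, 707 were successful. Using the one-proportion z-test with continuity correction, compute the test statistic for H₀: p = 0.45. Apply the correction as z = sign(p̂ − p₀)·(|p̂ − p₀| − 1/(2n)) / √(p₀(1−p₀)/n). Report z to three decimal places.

z = -2.014

Sample proportion p̂ = 707/1663 = 0.42514. p̂ − p₀ = -0.024865.
1/(2n) = 0.000301.
Corrected numerator: |-0.024865| − 0.000301 = 0.024564.
SE₀ = √(0.45·0.55/1663) = 0.012199.
z = −0.024564/0.012199 = -2.014.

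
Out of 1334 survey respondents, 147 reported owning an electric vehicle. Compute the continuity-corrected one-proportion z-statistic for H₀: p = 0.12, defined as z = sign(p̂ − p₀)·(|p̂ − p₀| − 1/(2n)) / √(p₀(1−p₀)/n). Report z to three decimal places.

Sample proportion p̂ = 147/1334 = 0.11019. p̂ − p₀ = -0.009805.
Continuity correction 1/(2n) = 1/2668 = 0.000375.
Corrected numerator: |-0.009805| − 0.000375 = 0.009430.
Under H₀, SE = √(p₀(1−p₀)/n) = √(0.12·0.88/1334) = √0.000079160 = 0.008897.
z = −0.009430/0.008897 = -1.060.

z = -1.060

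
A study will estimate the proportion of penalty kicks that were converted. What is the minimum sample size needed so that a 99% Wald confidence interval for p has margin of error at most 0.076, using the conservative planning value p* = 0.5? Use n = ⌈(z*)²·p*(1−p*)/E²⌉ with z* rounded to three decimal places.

The 99% critical value is z* = 2.576.
p*(1−p*) = 0.50·0.50 = 0.2500.
(z*)²·p*(1−p*)/E² = 6.635776·0.2500/0.005776 = 287.213.
⌈287.213⌉ = 288.

n = 288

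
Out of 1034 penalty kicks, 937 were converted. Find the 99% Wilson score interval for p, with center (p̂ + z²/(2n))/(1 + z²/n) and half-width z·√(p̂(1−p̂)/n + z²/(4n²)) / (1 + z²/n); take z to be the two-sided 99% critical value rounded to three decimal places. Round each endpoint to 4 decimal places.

(0.8802, 0.9270)

p̂ = 937/1034 = 0.90619; z = 2.576, so z² = 6.635776.
Denominator 1 + z²/n = 1 + 6.635776/1034 = 1.006418.
Adjusted center: (0.90619 + z²/(2n))/1.006418 = 0.90360.
Radicand: p̂(1−p̂)/n + z²/(4n²) = 0.000082215 + 0.000001552 = 0.000083767.
Half-width = 2.576·√0.000083767/1.006418 = 0.02343.
CI: 0.90360 ± 0.02343 = (0.8802, 0.9270).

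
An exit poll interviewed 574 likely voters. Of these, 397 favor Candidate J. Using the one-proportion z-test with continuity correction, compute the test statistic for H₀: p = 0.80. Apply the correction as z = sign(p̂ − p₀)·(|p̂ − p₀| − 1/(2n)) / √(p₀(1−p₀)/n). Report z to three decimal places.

With x = 397 successes in n = 574, p̂ = 0.69164. p̂ − p₀ = -0.108362.
Continuity correction 1/(2n) = 1/1148 = 0.000871.
Corrected numerator: |-0.108362| − 0.000871 = 0.107491.
Under H₀, SE = √(p₀(1−p₀)/n) = √(0.80·0.20/574) = √0.000278746 = 0.016696.
z = −0.107491/0.016696 = -6.438.

z = -6.438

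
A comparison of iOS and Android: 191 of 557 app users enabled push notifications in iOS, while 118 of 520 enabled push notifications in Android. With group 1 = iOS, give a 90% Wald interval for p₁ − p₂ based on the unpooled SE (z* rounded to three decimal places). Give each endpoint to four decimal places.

p̂₁ = 191/557 = 0.34291, p̂₂ = 118/520 = 0.22692; p̂₁ − p̂₂ = 0.11599.
Unpooled SE = √(p̂₁(1−p̂₁)/n₁ + p̂₂(1−p̂₂)/n₂) = √(0.000404528 + 0.000337363) = 0.027238.
The 90% critical value is z* = 1.645. Margin of error = 0.04481.
So the interval runs from 0.0712 to 0.1608.

(0.0712, 0.1608)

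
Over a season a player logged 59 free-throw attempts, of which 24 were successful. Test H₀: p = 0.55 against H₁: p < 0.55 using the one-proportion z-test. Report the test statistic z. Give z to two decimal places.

z = -2.21

With x = 24 successes in n = 59, p̂ = 0.40678.
Under H₀, SE = √(p₀(1−p₀)/n) = √(0.55·0.45/59) = √0.004194915 = 0.064768.
z = (p̂ − p₀)/SE = (0.40678 − 0.55)/0.064768 = -2.21.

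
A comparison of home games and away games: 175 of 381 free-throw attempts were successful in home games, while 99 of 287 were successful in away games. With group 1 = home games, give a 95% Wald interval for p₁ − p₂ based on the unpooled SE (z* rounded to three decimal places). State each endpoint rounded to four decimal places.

p̂₁ = 175/381 = 0.45932, p̂₂ = 99/287 = 0.34495; p̂₁ − p̂₂ = 0.11437.
SE = √(0.000651824 + 0.000787313) = √0.001439137 = 0.037936.
z* = 1.960 at the 95% level. Margin = 1.960·0.037936 = 0.07435.
Interval: 0.11437 ± 0.07435 → (0.0400, 0.1887).

(0.0400, 0.1887)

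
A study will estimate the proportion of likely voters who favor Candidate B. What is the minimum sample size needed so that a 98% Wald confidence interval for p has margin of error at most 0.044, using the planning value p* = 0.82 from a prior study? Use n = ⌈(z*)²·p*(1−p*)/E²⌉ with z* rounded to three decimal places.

The 98% critical value is z* = 2.326.
p*(1−p*) = 0.1476.
Required n before rounding: 5.410276 × 0.1476 / 0.044² = 412.478.
⌈412.478⌉ = 413.

n = 413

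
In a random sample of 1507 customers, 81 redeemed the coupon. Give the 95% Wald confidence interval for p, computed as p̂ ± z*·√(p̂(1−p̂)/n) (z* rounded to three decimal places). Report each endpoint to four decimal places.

Sample proportion p̂ = 81/1507 = 0.05375.
SE = √(p̂(1−p̂)/n) = √(0.050860/1507) = 0.005809.
For 95% confidence, z* = 1.960.
Margin of error: 1.960 × 0.005809 = 0.01139.
So the interval runs from 0.0424 to 0.0651.

(0.0424, 0.0651)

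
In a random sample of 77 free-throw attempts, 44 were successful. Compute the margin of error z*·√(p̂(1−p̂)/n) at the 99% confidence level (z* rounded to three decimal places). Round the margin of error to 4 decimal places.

ME = 0.1453

With x = 44 successes in n = 77, p̂ = 0.57143.
SE = √(p̂(1−p̂)/n) = √(0.244898/77) = 0.056396.
For 99% confidence, z* = 2.576.
ME = 2.576·0.056396 = 0.1453.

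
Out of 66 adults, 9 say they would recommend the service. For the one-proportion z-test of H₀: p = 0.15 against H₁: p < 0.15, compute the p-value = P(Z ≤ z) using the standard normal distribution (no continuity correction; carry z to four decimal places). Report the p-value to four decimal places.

The sample proportion is 9/66 = 0.13636.
SE₀ = √(0.15·0.85/66) = 0.043952.
z = (p̂ − p₀)/SE = (9/66 − 0.15)/0.043952 ≈ -0.3103.
p-value = P(Z ≤ z) with z = -0.3103 → 0.3782.

p-value = 0.3782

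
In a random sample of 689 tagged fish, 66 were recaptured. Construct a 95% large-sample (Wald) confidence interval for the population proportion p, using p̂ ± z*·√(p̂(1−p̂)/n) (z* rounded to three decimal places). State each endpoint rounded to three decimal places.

(0.074, 0.118)

Sample proportion p̂ = 66/689 = 0.09579.
Standard error of p̂: √(0.086615/689) = √0.000125711 = 0.011212.
The 95% critical value is z* = 1.960.
Margin = 1.960·0.011212 = 0.02198.
Interval: 0.09579 ± 0.02198 → (0.074, 0.118).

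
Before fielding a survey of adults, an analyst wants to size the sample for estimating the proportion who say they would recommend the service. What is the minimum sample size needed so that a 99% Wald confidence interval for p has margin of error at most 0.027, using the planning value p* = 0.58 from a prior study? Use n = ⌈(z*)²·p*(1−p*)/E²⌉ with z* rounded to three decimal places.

The 99% critical value is z* = 2.576.
p*(1−p*) = 0.2436.
Required n before rounding: 6.635776 × 0.2436 / 0.027² = 2217.387.
Rounding up, n = 2218.

n = 2218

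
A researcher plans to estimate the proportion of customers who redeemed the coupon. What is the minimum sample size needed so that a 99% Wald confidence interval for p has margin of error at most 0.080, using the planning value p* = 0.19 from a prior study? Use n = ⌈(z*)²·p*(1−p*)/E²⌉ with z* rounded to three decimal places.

n = 160

The 99% critical value is z* = 2.576.
p*(1−p*) = 0.1539.
Required n before rounding: 6.635776 × 0.1539 / 0.080² = 159.570.
⌈159.570⌉ = 160.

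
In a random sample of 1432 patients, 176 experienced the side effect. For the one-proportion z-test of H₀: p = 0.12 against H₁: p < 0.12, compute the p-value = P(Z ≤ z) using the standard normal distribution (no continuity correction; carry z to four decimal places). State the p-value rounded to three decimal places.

The sample proportion is 176/1432 = 0.12291.
Null standard error: √(0.12·0.88/1432) = √0.000073743 = 0.008587.
Test statistic (full precision, shown to 4 dp): z = (176/1432 − 0.12)/SE₀ ≈ 0.3383.
From the standard normal, P(Z ≤ z) = 0.632.

p-value = 0.632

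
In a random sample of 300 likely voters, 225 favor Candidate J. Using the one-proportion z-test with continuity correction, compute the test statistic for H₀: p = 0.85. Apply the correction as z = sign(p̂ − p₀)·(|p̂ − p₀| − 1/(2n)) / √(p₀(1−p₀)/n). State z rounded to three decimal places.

Sample proportion p̂ = 225/300 = 0.75000. p̂ − p₀ = -0.100000.
Continuity correction 1/(2n) = 1/600 = 0.001667.
Corrected numerator: |-0.100000| − 0.001667 = 0.098333.
Under H₀, SE = √(p₀(1−p₀)/n) = √(0.85·0.15/300) = √0.000425000 = 0.020616.
z = (−)0.098333/0.020616 = -4.770.

z = -4.770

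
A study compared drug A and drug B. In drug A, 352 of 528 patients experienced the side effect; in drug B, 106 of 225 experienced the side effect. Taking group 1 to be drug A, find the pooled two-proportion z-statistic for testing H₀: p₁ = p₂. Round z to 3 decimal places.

z = 5.032

p̂₁ = 352/528 = 0.66667, p̂₂ = 106/225 = 0.47111.
Pooling: p̂ = 458/753 = 0.60823.
Pooled SE = √[0.2382855·0.00633838] ≈ 0.038863.
z = (p̂₁ − p̂₂)/SE = (0.66667 − 0.47111)/0.038863 = 0.19556/0.038863 = 5.032.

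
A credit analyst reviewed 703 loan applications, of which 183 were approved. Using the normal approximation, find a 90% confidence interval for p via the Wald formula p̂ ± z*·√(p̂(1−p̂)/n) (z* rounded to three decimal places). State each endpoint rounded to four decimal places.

(0.2331, 0.2875)

With x = 183 successes in n = 703, p̂ = 0.26031.
Standard error of p̂: √(0.192550/703) = √0.000273898 = 0.016550.
For 90% confidence, z* = 1.645.
Margin of error: 1.645 × 0.016550 = 0.02722.
So the interval runs from 0.2331 to 0.2875.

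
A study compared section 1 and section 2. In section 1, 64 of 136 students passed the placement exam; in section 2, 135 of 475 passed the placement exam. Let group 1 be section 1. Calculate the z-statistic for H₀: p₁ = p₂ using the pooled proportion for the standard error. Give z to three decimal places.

z = 4.089

Sample proportions: p̂₁ = 64/136 = 0.47059 and p̂₂ = 135/475 = 0.28421.
Pooling: p̂ = 199/611 = 0.32570.
Pooled SE = √[0.2196180·0.00945820] ≈ 0.045576.
z = 0.18638/0.045576 = 4.089.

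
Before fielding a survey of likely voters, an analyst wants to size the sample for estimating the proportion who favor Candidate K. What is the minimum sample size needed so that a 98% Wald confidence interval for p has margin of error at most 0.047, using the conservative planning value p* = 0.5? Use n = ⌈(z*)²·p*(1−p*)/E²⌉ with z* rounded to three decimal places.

z* = 2.326 at the 98% level.
p*(1−p*) = 0.50·0.50 = 0.2500.
Required n before rounding: 5.410276 × 0.2500 / 0.047² = 612.299.
Rounding up, n = 613.

n = 613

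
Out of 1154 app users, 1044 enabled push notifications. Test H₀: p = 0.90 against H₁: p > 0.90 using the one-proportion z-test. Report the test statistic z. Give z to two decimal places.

With x = 1044 successes in n = 1154, p̂ = 0.90468.
Under H₀, SE = √(p₀(1−p₀)/n) = √(0.90·0.10/1154) = √0.000077990 = 0.008831.
z = (p̂ − p₀)/SE = (0.90468 − 0.90)/0.008831 = 0.53.

z = 0.53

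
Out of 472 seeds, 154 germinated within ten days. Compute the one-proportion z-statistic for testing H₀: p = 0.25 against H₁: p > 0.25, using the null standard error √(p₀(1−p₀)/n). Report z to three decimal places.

The sample proportion is 154/472 = 0.32627.
Under H₀, SE = √(p₀(1−p₀)/n) = √(0.25·0.75/472) = √0.000397246 = 0.019931.
Test statistic: z = 0.07627/0.019931 = 3.827.

z = 3.827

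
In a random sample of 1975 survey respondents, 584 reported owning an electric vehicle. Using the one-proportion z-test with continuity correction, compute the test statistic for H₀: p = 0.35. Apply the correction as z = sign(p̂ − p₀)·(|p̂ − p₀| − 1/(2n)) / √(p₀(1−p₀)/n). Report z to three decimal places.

The sample proportion is 584/1975 = 0.29570. p̂ − p₀ = -0.054304.
Continuity correction 1/(2n) = 1/3950 = 0.000253.
Corrected numerator: |-0.054304| − 0.000253 = 0.054051.
Under H₀, SE = √(p₀(1−p₀)/n) = √(0.35·0.65/1975) = √0.000115190 = 0.010733.
z = −0.054051/0.010733 = -5.036.

z = -5.036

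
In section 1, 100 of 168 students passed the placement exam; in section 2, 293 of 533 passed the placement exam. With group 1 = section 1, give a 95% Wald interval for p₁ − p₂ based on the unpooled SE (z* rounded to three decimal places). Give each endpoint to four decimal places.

p̂₁ = 100/168 = 0.59524, p̂₂ = 293/533 = 0.54972; p̂₁ − p̂₂ = 0.04552.
Unpooled SE = √(p̂₁(1−p̂₁)/n₁ + p̂₂(1−p̂₂)/n₂) = √(0.001434105 + 0.000464405) = 0.043572.
The 95% critical value is z* = 1.960. Margin = 1.960·0.043572 = 0.08540.
CI: 0.04552 ± 0.08540 = (-0.0399, 0.1309).

(-0.0399, 0.1309)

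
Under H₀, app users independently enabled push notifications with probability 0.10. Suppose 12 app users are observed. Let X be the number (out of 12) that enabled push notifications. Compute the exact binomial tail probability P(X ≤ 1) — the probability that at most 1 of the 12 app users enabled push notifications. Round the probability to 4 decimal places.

P = 0.6590

X is binomial with n = 12 and p = 0.10.
P(X ≤ 1) = C(12,0)·0.10^0·0.90^12 + C(12,1)·0.10^1·0.90^11.
= 0.282430 + 0.376573 = 0.6590.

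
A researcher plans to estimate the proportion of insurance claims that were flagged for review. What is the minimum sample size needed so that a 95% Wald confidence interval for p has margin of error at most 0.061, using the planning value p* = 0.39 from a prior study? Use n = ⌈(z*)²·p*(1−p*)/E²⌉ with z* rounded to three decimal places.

z* = 1.960 at the 95% level.
p*(1−p*) = 0.39·0.61 = 0.2379.
(z*)²·p*(1−p*)/E² = 3.841600·0.2379/0.003721 = 245.610.
⌈245.610⌉ = 246.

n = 246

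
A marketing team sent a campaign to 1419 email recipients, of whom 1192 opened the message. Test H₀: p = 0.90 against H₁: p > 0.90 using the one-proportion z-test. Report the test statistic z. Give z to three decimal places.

z = -7.530

p̂ = 1192/1419 = 0.84003.
Null standard error: √(0.90·0.10/1419) = √0.000063425 = 0.007964.
z = (p̂ − p₀)/SE = (0.84003 − 0.90)/0.007964 = -7.530.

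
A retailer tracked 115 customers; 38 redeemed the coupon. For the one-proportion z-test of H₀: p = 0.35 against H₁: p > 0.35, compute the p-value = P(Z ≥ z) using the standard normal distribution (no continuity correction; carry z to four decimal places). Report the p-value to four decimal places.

p-value = 0.6700

Sample proportion p̂ = 38/115 = 0.33043.
Under H₀, SE = √(p₀(1−p₀)/n) = √(0.35·0.65/115) = √0.001978261 = 0.044478.
z = (p̂ − p₀)/SE = (38/115 − 0.35)/0.044478 ≈ -0.4399.
p-value = P(Z ≥ z) with z = -0.4399 → 0.6700.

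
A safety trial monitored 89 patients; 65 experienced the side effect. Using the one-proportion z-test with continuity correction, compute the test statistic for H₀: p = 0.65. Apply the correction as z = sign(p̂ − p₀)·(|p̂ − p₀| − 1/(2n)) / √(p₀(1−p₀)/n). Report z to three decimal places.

The sample proportion is 65/89 = 0.73034. p̂ − p₀ = 0.080337.
Continuity correction 1/(2n) = 1/178 = 0.005618.
Corrected numerator: |0.080337| − 0.005618 = 0.074719.
SE₀ = √(0.65·0.35/89) = 0.050559.
z = +0.074719/0.050559 = 1.478.

z = 1.478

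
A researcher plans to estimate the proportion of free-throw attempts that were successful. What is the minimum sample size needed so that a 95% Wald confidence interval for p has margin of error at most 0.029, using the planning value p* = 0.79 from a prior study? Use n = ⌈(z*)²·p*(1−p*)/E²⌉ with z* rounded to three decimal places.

z* = 1.960 at the 95% level.
p*(1−p*) = 0.1659.
(z*)²·p*(1−p*)/E² = 3.841600·0.1659/0.000841 = 757.814.
Rounding up, n = 758.

n = 758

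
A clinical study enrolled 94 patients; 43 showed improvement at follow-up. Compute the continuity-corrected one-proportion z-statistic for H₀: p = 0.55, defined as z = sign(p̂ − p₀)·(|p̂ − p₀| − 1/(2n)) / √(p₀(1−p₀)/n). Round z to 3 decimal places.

z = -1.700

The sample proportion is 43/94 = 0.45745. p̂ − p₀ = -0.092553.
1/(2n) = 0.005319.
Corrected numerator: |-0.092553| − 0.005319 = 0.087234.
SE₀ = √(0.55·0.45/94) = 0.051313.
z = (−)0.087234/0.051313 = -1.700.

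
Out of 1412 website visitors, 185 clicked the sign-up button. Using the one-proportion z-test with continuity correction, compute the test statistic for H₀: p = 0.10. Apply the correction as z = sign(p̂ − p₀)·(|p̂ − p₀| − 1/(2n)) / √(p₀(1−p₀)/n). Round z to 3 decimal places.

Sample proportion p̂ = 185/1412 = 0.13102. p̂ − p₀ = 0.031020.
1/(2n) = 0.000354.
Corrected numerator: |0.031020| − 0.000354 = 0.030666.
Null standard error: √(0.10·0.90/1412) = √0.000063739 = 0.007984.
z = +0.030666/0.007984 = 3.841.

z = 3.841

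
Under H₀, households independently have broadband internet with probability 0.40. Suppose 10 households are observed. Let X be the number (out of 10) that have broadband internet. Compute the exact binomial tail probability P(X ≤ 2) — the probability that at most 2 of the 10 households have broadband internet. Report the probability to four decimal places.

X ~ Binomial(n=10, p=0.40).
P(X ≤ 2) = C(10,0)·0.40^0·0.60^10 + C(10,1)·0.40^1·0.60^9 + C(10,2)·0.40^2·0.60^8.
= 0.006047 + 0.040311 + 0.120932 = 0.1673.

P = 0.1673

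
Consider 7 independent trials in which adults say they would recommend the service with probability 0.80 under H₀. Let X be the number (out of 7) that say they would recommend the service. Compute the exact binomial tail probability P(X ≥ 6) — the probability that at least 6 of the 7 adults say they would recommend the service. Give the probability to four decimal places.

P = 0.5767

X is binomial with n = 7 and p = 0.80.
P(X ≥ 6) = C(7,6)·0.80^6·0.20^1 + C(7,7)·0.80^7·0.20^0.
= 0.367002 + 0.209715 = 0.5767.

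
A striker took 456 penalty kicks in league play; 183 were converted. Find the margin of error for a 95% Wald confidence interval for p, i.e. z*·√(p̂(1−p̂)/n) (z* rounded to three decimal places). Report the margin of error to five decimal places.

ME = 0.04499

With x = 183 successes in n = 456, p̂ = 0.40132.
Standard error of p̂: √(0.240261/456) = √0.000526889 = 0.022954.
z* = 1.960 at the 95% level.
ME = 1.960·0.022954 = 0.04499.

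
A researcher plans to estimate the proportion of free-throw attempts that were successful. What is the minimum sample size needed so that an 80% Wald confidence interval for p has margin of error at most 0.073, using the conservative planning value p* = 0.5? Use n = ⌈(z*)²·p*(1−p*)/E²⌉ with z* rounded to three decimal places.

n = 78

For 80% confidence, z* = 1.282.
p*(1−p*) = 0.50·0.50 = 0.2500.
(z*)²·p*(1−p*)/E² = 1.643524·0.2500/0.005329 = 77.103.
Rounding up, n = 78.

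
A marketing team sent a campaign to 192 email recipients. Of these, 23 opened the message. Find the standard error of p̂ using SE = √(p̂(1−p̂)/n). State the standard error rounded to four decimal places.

Sample proportion p̂ = 23/192 = 0.11979.
p̂(1−p̂) = 0.11979·0.88021 = 0.105440.
SE = √(0.105440/192) = √0.000549167 = 0.0234.

SE = 0.0234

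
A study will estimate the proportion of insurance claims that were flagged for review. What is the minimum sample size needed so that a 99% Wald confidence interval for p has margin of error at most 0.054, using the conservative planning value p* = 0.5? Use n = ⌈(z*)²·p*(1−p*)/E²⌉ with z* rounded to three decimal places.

For 99% confidence, z* = 2.576.
p*(1−p*) = 0.50·0.50 = 0.2500.
Required n before rounding: 6.635776 × 0.2500 / 0.054² = 568.911.
Rounding up, n = 569.

n = 569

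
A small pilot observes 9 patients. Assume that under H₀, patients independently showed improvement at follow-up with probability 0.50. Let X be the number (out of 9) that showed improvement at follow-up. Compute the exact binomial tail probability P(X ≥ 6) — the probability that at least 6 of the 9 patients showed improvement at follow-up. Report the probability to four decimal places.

P = 0.2539

X ~ Binomial(n=9, p=0.50).
P(X ≥ 6) = C(9,6)·0.50^6·0.50^3 + C(9,7)·0.50^7·0.50^2 + C(9,8)·0.50^8·0.50^1 + C(9,9)·0.50^9·0.50^0.
= 0.164062 + 0.070312 + 0.017578 + 0.001953 = 0.2539.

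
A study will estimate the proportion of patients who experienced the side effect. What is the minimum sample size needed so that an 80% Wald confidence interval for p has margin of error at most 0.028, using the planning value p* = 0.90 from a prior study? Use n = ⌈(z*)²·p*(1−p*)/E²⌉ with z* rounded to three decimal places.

n = 189

The 80% critical value is z* = 1.282.
p*(1−p*) = 0.90·0.10 = 0.0900.
Required n before rounding: 1.643524 × 0.0900 / 0.028² = 188.670.
Rounding up, n = 189.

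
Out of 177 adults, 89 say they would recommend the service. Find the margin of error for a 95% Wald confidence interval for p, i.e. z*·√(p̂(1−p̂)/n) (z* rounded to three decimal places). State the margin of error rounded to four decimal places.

Sample proportion p̂ = 89/177 = 0.50282.
SE = √(p̂(1−p̂)/n) = √(0.249992/177) = 0.037582.
z* = 1.960 at the 95% level.
Margin of error = z*·SE = 1.960 × 0.037582 = 0.0737.

ME = 0.0737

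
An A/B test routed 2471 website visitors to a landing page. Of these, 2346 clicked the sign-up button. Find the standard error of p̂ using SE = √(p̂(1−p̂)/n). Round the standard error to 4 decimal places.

With x = 2346 successes in n = 2471, p̂ = 0.94941.
p̂(1−p̂) = 0.048031.
SE = √(0.048031/2471) = 0.0044.

SE = 0.0044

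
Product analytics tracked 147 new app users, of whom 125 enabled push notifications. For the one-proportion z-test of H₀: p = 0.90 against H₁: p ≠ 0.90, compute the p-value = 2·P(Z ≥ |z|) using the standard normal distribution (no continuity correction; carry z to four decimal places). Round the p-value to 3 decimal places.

With x = 125 successes in n = 147, p̂ = 0.85034.
SE₀ = √(0.90·0.10/147) = 0.024744.
z = (p̂ − p₀)/SE = (125/147 − 0.90)/0.024744 ≈ -2.0070.
From the standard normal, 2·P(Z ≥ |z|) = 0.045.

p-value = 0.045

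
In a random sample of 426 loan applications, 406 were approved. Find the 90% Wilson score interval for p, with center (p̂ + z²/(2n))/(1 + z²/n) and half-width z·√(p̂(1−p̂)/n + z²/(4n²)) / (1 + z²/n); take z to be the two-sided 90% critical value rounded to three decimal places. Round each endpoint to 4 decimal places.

p̂ = 406/426 = 0.95305; z = 1.645, so z² = 2.706025.
Denominator 1 + z²/n = 1 + 2.706025/426 = 1.006352.
Adjusted center: (0.95305 + z²/(2n))/1.006352 = 0.95019.
Radicand: p̂(1−p̂)/n + z²/(4n²) = 0.000105033 + 0.000003728 = 0.000108761.
Half-width = z·√(radicand)/denom = 1.645·0.010429/1.006352 = 0.01705.
CI: 0.95019 ± 0.01705 = (0.9331, 0.9672).

(0.9331, 0.9672)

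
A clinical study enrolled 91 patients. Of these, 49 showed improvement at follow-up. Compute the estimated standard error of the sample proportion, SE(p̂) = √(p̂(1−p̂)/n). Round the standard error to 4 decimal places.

SE = 0.0523

p̂ = 49/91 = 0.53846.
p̂(1−p̂) = 0.53846·0.46154 = 0.248521.
SE = √(0.248521/91) = 0.0523.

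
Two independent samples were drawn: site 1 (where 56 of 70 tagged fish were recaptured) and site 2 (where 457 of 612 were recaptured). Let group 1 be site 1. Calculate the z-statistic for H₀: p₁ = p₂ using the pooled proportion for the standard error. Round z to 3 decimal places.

z = 0.978

Sample proportions: p̂₁ = 56/70 = 0.80000 and p̂₂ = 457/612 = 0.74673.
Pooled p̂ = (56+457)/(70+612) = 513/682 = 0.75220.
Pooled SE = √[0.1863955·0.01591970] ≈ 0.054473.
z = 0.05327/0.054473 = 0.978.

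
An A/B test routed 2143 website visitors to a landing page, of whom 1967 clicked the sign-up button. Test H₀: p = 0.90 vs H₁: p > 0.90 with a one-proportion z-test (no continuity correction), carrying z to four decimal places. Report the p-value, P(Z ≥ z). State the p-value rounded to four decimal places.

p-value = 0.0029

Sample proportion p̂ = 1967/2143 = 0.91787.
SE₀ = √(0.90·0.10/2143) = 0.006481.
Test statistic (full precision, shown to 4 dp): z = (1967/2143 − 0.90)/SE₀ ≈ 2.7578.
p-value = P(Z ≥ z) with z = 2.7578 → 0.0029.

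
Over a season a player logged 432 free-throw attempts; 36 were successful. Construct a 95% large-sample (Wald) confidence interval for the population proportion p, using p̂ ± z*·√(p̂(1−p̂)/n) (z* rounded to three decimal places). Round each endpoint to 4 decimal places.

With x = 36 successes in n = 432, p̂ = 0.08333.
SE(p̂) = √(0.08333·0.91667/432) = 0.013298.
For 95% confidence, z* = 1.960.
Margin of error: 1.960 × 0.013298 = 0.02606.
CI: 0.08333 ± 0.02606 = (0.0573, 0.1094).

(0.0573, 0.1094)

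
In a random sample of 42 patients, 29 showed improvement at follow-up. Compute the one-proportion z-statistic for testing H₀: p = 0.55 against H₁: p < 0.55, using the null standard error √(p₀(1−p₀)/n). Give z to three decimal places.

z = 1.830

Sample proportion p̂ = 29/42 = 0.69048.
Null standard error: √(0.55·0.45/42) = √0.005892857 = 0.076765.
Test statistic: z = 0.14048/0.076765 = 1.830.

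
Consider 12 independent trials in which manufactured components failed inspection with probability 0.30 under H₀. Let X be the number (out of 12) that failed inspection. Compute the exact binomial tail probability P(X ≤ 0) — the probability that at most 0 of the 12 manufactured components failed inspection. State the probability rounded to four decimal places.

P = 0.0138

X ~ Binomial(n=12, p=0.30).
P(X ≤ 0) = C(12,0)·0.30^0·0.70^12.
= 0.013841 = 0.0138.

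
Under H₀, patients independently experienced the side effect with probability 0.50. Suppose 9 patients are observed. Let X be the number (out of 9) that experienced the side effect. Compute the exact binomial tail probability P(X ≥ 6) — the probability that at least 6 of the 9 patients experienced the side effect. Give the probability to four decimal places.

P = 0.2539

X ~ Binomial(n=9, p=0.50).
P(X ≥ 6) = C(9,6)·0.50^6·0.50^3 + C(9,7)·0.50^7·0.50^2 + C(9,8)·0.50^8·0.50^1 + C(9,9)·0.50^9·0.50^0.
= 0.164062 + 0.070312 + 0.017578 + 0.001953 = 0.2539.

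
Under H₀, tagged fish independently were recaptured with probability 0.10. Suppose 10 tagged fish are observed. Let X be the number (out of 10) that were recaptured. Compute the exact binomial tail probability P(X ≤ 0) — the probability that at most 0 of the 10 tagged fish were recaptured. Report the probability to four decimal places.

P = 0.3487

X is binomial with n = 10 and p = 0.10.
P(X ≤ 0) = C(10,0)·0.10^0·0.90^10.
= 0.348678 = 0.3487.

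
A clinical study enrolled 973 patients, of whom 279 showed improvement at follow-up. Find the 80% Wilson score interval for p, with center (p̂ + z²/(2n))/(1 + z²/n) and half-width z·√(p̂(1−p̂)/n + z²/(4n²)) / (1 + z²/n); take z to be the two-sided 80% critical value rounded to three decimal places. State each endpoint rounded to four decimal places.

p̂ = 279/973 = 0.28674; z = 1.282, so z² = 1.643524.
1 + z²/n = 1.001689.
Center = (0.28674 + 0.000845)/1.001689 = 0.28710.
Radicand: p̂(1−p̂)/n + z²/(4n²) = 0.000210196 + 0.000000434 = 0.000210630.
Half-width = 1.282·√0.000210630/1.001689 = 0.01857.
So the interval runs from 0.2685 to 0.3057.

(0.2685, 0.3057)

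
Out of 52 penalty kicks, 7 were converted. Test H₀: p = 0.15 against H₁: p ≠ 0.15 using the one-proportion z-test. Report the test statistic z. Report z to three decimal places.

z = -0.311

Sample proportion p̂ = 7/52 = 0.13462.
Under H₀, SE = √(p₀(1−p₀)/n) = √(0.15·0.85/52) = √0.002451923 = 0.049517.
Test statistic: z = -0.01538/0.049517 = -0.311.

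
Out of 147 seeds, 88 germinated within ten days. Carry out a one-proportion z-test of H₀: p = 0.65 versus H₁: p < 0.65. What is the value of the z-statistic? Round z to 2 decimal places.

z = -1.31

With x = 88 successes in n = 147, p̂ = 0.59864.
SE₀ = √(0.65·0.35/147) = 0.039340.
Test statistic: z = -0.05136/0.039340 = -1.31.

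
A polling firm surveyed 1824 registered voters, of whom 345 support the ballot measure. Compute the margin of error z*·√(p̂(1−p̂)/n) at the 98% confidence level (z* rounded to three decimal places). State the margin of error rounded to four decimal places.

The sample proportion is 345/1824 = 0.18914.
SE = √(p̂(1−p̂)/n) = √(0.153369/1824) = 0.009170.
The 98% critical value is z* = 2.326.
So ME = 0.0213.

ME = 0.0213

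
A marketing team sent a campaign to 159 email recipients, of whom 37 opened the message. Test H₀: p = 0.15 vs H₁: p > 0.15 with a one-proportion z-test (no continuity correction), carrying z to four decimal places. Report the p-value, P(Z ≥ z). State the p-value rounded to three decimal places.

p-value = 0.002

p̂ = 37/159 = 0.23270.
Under H₀, SE = √(p₀(1−p₀)/n) = √(0.15·0.85/159) = √0.000801887 = 0.028318.
z = (p̂ − p₀)/SE = (37/159 − 0.15)/0.028318 ≈ 2.9206.
p-value = P(Z ≥ z) with z = 2.9206 → 0.002.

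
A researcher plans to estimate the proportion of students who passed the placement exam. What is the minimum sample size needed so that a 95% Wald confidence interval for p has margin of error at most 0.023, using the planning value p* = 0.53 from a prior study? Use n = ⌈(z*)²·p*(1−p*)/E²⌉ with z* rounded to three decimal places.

The 95% critical value is z* = 1.960.
p*(1−p*) = 0.53·0.47 = 0.2491.
Required n before rounding: 3.841600 × 0.2491 / 0.023² = 1808.965.
Rounding up, n = 1809.

n = 1809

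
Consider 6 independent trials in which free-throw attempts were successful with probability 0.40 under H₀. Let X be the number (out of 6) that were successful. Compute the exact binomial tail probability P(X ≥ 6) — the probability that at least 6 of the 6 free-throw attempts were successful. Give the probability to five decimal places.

X ~ Binomial(n=6, p=0.40).
P(X ≥ 6) = C(6,6)·0.40^6·0.60^0.
= 0.004096 = 0.00410.

P = 0.00410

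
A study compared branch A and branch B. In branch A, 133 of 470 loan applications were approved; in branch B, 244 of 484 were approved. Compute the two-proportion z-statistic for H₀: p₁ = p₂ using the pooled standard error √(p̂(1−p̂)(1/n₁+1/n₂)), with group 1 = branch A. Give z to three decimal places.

z = -6.985

Sample proportions: p̂₁ = 133/470 = 0.28298 and p̂₂ = 244/484 = 0.50413.
Pooling: p̂ = 377/954 = 0.39518.
Pooled SE = √[0.2390124·0.00419378] ≈ 0.031660.
z = (p̂₁ − p̂₂)/SE = (0.28298 − 0.50413)/0.031660 = -0.22115/0.031660 = -6.985.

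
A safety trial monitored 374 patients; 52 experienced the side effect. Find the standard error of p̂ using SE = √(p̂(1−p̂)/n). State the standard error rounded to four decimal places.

Sample proportion p̂ = 52/374 = 0.13904.
p̂(1−p̂) = 0.119708.
Dividing by n and taking the root: √0.000320075 = 0.0179.

SE = 0.0179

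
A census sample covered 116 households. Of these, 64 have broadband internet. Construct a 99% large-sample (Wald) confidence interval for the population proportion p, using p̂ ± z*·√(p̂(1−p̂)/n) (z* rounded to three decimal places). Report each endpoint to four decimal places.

Sample proportion p̂ = 64/116 = 0.55172.
SE = √(p̂(1−p̂)/n) = √(0.247325/116) = 0.046175.
The 99% critical value is z* = 2.576.
Margin of error: 2.576 × 0.046175 = 0.11895.
Interval: 0.55172 ± 0.11895 → (0.4328, 0.6707).

(0.4328, 0.6707)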